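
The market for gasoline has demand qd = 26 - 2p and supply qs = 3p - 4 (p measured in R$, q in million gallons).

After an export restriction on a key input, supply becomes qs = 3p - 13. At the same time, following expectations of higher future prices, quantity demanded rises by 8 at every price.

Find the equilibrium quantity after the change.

15.2

Before the shock: 26 - 2p = 3p - 4 ⇒ 30 = 5p ⇒ p = 6, q = 14.
With the change applied: demand qd = 34 - 2p, supply qs = 3p - 13.
Setting them equal: 34 - 2p = 3p - 13 → 47 = 5p, so p = 9.4 and q = 15.2.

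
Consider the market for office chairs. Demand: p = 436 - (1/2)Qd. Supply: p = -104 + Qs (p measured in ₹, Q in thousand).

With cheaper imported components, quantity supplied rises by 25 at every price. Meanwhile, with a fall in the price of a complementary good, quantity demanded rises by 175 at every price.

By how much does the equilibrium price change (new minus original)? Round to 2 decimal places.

+50.00

Solve the original market: 872 - 2p = p + 104, hence p = 256 and Q = 360.
The shock moves the curves to Qd = 1047 - 2p and Qs = p + 129.
Equate the new curves: 1047 - 2p = p + 129, giving 918 = 3p, p = 306, Q = 435.
Δp = 306 − 256 = +50.00.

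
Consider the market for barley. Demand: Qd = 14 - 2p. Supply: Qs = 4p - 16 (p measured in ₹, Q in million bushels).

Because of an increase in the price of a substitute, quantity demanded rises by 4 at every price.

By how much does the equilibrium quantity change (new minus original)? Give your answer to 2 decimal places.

+2.67

Solve the original market: 14 - 2p = 4p - 16, hence p = 5 and Q = 4.
With the change applied: demand Qd = 18 - 2p, supply Qs = 4p - 16.
New equilibrium: 18 - 2p = 4p - 16 ⇒ 34 = 6p ⇒ p = 17/3 ≈ 5.6667, Q = 20/3 ≈ 6.6667.
ΔQ = 6.6667 − 4 = +2.67.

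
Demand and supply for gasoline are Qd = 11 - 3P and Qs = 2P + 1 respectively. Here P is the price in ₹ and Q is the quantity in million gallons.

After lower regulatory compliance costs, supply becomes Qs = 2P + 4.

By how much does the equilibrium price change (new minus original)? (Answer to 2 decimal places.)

Before the shock: 11 - 3P = 2P + 1 ⇒ 10 = 5P ⇒ P = 2, Q = 5.
After the shift, demand is Qd = 11 - 3P and supply is Qs = 2P + 4.
New equilibrium: 11 - 3P = 2P + 4 ⇒ 7 = 5P ⇒ P = 1.4, Q = 6.8.
ΔP = 1.4 − 2 = -0.60.

-0.60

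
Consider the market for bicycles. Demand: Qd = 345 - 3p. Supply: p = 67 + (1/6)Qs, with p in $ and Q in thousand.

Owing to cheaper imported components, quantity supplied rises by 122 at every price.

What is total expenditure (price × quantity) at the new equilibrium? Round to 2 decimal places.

9490.74

Initially, 345 - 3p = 6p - 402, so 747 = 9p and p = 83, Q = 96.
With the change applied: demand Qd = 345 - 3p, supply Qs = 6p - 280.
Equate the new curves: 345 - 3p = 6p - 280, giving 625 = 9p, p = 625/9 ≈ 69.4444, Q = 410/3 ≈ 136.6667.
New expenditure = 69.4444 × 136.6667 = 9490.74.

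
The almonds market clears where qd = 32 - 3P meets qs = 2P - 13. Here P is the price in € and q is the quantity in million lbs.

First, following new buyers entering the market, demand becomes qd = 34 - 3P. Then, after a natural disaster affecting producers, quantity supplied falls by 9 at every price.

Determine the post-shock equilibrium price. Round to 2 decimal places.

11.20

Initially, 32 - 3P = 2P - 13, so 45 = 5P and P = 9, q = 5.
The shock moves the curves to qd = 34 - 3P and qs = 2P - 22.
Clearing the new market: 34 - 3P = 2P - 22, so P = 11.2 and q = 0.4.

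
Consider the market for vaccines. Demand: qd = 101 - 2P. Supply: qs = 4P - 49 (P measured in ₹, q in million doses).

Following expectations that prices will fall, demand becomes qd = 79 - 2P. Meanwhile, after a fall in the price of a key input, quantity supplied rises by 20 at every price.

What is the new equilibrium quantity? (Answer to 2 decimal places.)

Solve the original market: 101 - 2P = 4P - 49, hence P = 25 and q = 51.
The new curves are qd = 79 - 2P (demand) and qs = 4P - 29 (supply).
New equilibrium: 79 - 2P = 4P - 29 ⇒ 108 = 6P ⇒ P = 18, q = 43.

43.00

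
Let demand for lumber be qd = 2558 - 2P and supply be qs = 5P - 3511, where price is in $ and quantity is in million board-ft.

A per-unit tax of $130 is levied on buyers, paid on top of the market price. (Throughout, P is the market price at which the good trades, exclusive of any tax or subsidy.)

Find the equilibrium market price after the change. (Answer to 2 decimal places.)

829.86

Initially, 2558 - 2P = 5P - 3511, so 6069 = 7P and P = 867, q = 824.
Since buyers pay the price plus the tax, the effective demand curve becomes qd = 2298 - 2P.
New equilibrium: 2298 - 2P = 5P - 3511 ⇒ 5809 = 7P ⇒ P = 5809/7 ≈ 829.8571, q = 4468/7 ≈ 638.2857.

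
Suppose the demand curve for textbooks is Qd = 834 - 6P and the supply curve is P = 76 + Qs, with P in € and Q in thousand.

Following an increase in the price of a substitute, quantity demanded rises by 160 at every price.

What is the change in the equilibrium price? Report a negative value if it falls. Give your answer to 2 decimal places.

+22.86

Before the shock: 834 - 6P = P - 76 ⇒ 910 = 7P ⇒ P = 130, Q = 54.
After the shift, demand is Qd = 994 - 6P and supply is Qs = P - 76.
Equate the new curves: 994 - 6P = P - 76, giving 1070 = 7P, P = 1070/7 ≈ 152.8571, Q = 538/7 ≈ 76.8571.
ΔP = 152.8571 − 130 = +22.86.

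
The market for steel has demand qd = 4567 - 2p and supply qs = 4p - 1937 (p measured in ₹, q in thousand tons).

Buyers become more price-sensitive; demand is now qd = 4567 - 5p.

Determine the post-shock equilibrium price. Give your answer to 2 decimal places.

Solve the original market: 4567 - 2p = 4p - 1937, hence p = 1084 and q = 2399.
With the change applied: demand qd = 4567 - 5p, supply qs = 4p - 1937.
New equilibrium: 4567 - 5p = 4p - 1937 ⇒ 6504 = 9p ⇒ p = 2168/3 ≈ 722.6667, q = 2861/3 ≈ 953.6667.

722.67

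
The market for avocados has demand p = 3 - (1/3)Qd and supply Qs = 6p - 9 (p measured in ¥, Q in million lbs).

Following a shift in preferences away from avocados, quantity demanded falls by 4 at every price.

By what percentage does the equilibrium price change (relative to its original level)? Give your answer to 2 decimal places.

-22.22

Original equilibrium: 9 - 3p = 6p - 9 gives 18 = 9p, so p = 2 and Q = 3.
The shock moves the curves to Qd = 5 - 3p and Qs = 6p - 9.
Setting them equal: 5 - 3p = 6p - 9 → 14 = 9p, so p = 14/9 ≈ 1.5556 and Q = 1/3 ≈ 0.3333.
%Δp = (1.5556 − 2) / 2 × 100 = -22.22%.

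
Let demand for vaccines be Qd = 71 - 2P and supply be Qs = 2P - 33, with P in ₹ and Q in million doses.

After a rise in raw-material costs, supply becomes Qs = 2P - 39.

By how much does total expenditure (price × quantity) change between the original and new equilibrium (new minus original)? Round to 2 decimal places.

Original equilibrium: 71 - 2P = 2P - 33 gives 104 = 4P, so P = 26 and Q = 19.
After the shift, demand is Qd = 71 - 2P and supply is Qs = 2P - 39.
New equilibrium: 71 - 2P = 2P - 39 ⇒ 110 = 4P ⇒ P = 27.5, Q = 16.
Expenditure moves from 26×19 = 494 to 27.5×16 = 440; change = -54.00.

-54.00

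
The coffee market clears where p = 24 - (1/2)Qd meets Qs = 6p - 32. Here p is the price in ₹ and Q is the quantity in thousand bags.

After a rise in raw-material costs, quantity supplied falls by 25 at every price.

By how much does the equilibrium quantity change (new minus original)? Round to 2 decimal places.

-6.25

Original equilibrium: 48 - 2p = 6p - 32 gives 80 = 8p, so p = 10 and Q = 28.
With the change applied: demand Qd = 48 - 2p, supply Qs = 6p - 57.
Equate the new curves: 48 - 2p = 6p - 57, giving 105 = 8p, p = 13.125, Q = 21.75.
ΔQ = 21.75 − 28 = -6.25.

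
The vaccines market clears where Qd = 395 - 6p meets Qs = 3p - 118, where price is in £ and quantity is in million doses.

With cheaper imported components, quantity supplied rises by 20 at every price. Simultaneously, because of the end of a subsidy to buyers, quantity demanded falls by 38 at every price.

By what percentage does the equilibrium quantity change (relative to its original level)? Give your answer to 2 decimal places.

Initially, 395 - 6p = 3p - 118, so 513 = 9p and p = 57, Q = 53.
After the shift, demand is Qd = 357 - 6p and supply is Qs = 3p - 98.
New equilibrium: 357 - 6p = 3p - 98 ⇒ 455 = 9p ⇒ p = 455/9 ≈ 50.5556, Q = 161/3 ≈ 53.6667.
%ΔQ = (53.6667 − 53) / 53 × 100 = +1.26%.

+1.26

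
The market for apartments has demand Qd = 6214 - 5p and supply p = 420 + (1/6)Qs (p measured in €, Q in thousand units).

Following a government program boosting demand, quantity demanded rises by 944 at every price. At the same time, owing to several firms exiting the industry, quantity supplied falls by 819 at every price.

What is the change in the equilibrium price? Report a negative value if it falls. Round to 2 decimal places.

Before the shock: 6214 - 5p = 6p - 2520 ⇒ 8734 = 11p ⇒ p = 794, Q = 2244.
With the change applied: demand Qd = 7158 - 5p, supply Qs = 6p - 3339.
New equilibrium: 7158 - 5p = 6p - 3339 ⇒ 10497 = 11p ⇒ p = 10497/11 ≈ 954.2727, Q = 26253/11 ≈ 2386.6364.
Δp = 954.2727 − 794 = +160.27.

+160.27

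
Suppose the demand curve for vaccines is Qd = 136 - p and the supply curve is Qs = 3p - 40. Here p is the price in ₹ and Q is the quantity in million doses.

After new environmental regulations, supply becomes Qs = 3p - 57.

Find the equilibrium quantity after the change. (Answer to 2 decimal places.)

Solve the original market: 136 - p = 3p - 40, hence p = 44 and Q = 92.
The shock moves the curves to Qd = 136 - p and Qs = 3p - 57.
Clearing the new market: 136 - p = 3p - 57, so p = 48.25 and Q = 87.75.

87.75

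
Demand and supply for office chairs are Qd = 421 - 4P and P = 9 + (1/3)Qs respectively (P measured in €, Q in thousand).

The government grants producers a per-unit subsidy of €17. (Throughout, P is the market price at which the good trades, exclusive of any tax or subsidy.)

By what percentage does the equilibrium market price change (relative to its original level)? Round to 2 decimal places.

Before the shock: 421 - 4P = 3P - 27 ⇒ 448 = 7P ⇒ P = 64, Q = 165.
Since sellers receive the price plus the subsidy, the effective supply curve becomes Qs = 3P + 24.
Clearing the new market: 421 - 4P = 3P + 24, so P = 397/7 ≈ 56.7143 and Q = 1359/7 ≈ 194.1429.
%ΔP = (56.7143 − 64) / 64 × 100 = -11.38%.

-11.38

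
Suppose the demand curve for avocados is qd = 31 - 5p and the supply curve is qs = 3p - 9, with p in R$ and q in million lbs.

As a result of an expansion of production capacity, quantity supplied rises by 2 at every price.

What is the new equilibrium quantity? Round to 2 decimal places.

7.25

Before the shock: 31 - 5p = 3p - 9 ⇒ 40 = 8p ⇒ p = 5, q = 6.
The new curves are qd = 31 - 5p (demand) and qs = 3p - 7 (supply).
Setting them equal: 31 - 5p = 3p - 7 → 38 = 8p, so p = 4.75 and q = 7.25.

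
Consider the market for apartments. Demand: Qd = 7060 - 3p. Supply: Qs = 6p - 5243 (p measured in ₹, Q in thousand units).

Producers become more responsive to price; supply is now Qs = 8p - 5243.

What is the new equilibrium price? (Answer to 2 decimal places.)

1118.45

Solve the original market: 7060 - 3p = 6p - 5243, hence p = 1367 and Q = 2959.
After the shift, demand is Qd = 7060 - 3p and supply is Qs = 8p - 5243.
Equate the new curves: 7060 - 3p = 8p - 5243, giving 12303 = 11p, p = 12303/11 ≈ 1118.4545, Q = 40751/11 ≈ 3704.6364.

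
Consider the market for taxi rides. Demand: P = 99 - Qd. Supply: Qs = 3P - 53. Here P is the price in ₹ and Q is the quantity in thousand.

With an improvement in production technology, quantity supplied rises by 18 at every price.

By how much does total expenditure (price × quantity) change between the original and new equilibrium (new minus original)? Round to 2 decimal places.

-123.75

Solve the original market: 99 - P = 3P - 53, hence P = 38 and Q = 61.
The shock moves the curves to Qd = 99 - P and Qs = 3P - 35.
Setting them equal: 99 - P = 3P - 35 → 134 = 4P, so P = 33.5 and Q = 65.5.
Expenditure moves from 38×61 = 2318 to 33.5×65.5 = 2194.25; change = -123.75.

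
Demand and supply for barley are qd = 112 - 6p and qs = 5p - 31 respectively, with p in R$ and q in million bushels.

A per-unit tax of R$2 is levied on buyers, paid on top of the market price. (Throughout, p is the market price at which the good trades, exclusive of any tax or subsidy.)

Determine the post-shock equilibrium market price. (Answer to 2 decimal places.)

11.91

Original equilibrium: 112 - 6p = 5p - 31 gives 143 = 11p, so p = 13 and q = 34.
Since buyers pay the price plus the tax, the effective demand curve becomes qd = 100 - 6p.
Clearing the new market: 100 - 6p = 5p - 31, so p = 131/11 ≈ 11.9091 and q = 314/11 ≈ 28.5455.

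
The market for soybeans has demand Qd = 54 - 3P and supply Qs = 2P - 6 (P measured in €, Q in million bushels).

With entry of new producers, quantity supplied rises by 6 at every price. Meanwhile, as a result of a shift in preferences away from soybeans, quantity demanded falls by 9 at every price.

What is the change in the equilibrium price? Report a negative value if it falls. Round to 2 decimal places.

-3.00

Before the shock: 54 - 3P = 2P - 6 ⇒ 60 = 5P ⇒ P = 12, Q = 18.
After the shift, demand is Qd = 45 - 3P and supply is Qs = 2P.
Clearing the new market: 45 - 3P = 2P, so P = 9 and Q = 18.
ΔP = 9 − 12 = -3.00.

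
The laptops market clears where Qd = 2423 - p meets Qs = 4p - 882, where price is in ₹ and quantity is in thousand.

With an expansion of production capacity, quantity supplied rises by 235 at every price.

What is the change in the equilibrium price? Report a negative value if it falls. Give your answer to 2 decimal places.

Solve the original market: 2423 - p = 4p - 882, hence p = 661 and Q = 1762.
With the change applied: demand Qd = 2423 - p, supply Qs = 4p - 647.
Setting them equal: 2423 - p = 4p - 647 → 3070 = 5p, so p = 614 and Q = 1809.
Δp = 614 − 661 = -47.00.

-47.00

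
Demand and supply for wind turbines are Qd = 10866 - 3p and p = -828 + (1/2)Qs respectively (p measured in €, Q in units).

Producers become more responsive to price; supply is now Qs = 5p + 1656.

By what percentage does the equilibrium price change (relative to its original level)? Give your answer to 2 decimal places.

-37.50

Original equilibrium: 10866 - 3p = 2p + 1656 gives 9210 = 5p, so p = 1842 and Q = 5340.
After the shift, demand is Qd = 10866 - 3p and supply is Qs = 5p + 1656.
Setting them equal: 10866 - 3p = 5p + 1656 → 9210 = 8p, so p = 1151.25 and Q = 7412.25.
%Δp = (1151.25 − 1842) / 1842 × 100 = -37.50%.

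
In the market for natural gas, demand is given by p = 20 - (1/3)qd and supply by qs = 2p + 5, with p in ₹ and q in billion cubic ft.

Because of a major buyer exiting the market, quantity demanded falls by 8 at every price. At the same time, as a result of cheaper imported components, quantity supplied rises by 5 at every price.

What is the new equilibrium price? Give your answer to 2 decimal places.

8.40

Original equilibrium: 60 - 3p = 2p + 5 gives 55 = 5p, so p = 11 and q = 27.
The shock moves the curves to qd = 52 - 3p and qs = 2p + 10.
Clearing the new market: 52 - 3p = 2p + 10, so p = 8.4 and q = 26.8.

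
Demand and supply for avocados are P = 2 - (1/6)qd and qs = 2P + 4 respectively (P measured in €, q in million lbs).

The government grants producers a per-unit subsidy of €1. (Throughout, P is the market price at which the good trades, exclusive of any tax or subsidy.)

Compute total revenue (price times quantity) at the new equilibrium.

5.625

Solve the original market: 12 - 6P = 2P + 4, hence P = 1 and q = 6.
Since sellers receive the price plus the subsidy, the effective supply curve becomes qs = 2P + 6.
Equate the new curves: 12 - 6P = 2P + 6, giving 6 = 8P, P = 0.75, q = 7.5.
New expenditure = 0.75 × 7.5 = 5.625.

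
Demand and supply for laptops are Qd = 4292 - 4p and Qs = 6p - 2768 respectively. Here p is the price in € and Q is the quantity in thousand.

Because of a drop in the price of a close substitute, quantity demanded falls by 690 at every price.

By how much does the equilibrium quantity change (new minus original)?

Before the shock: 4292 - 4p = 6p - 2768 ⇒ 7060 = 10p ⇒ p = 706, Q = 1468.
The shock moves the curves to Qd = 3602 - 4p and Qs = 6p - 2768.
New equilibrium: 3602 - 4p = 6p - 2768 ⇒ 6370 = 10p ⇒ p = 637, Q = 1054.
ΔQ = 1054 − 1468 = -414.

-414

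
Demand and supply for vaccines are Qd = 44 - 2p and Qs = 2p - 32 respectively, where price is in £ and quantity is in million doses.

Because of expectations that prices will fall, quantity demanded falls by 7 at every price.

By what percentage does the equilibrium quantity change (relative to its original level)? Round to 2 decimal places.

Original equilibrium: 44 - 2p = 2p - 32 gives 76 = 4p, so p = 19 and Q = 6.
With the change applied: demand Qd = 37 - 2p, supply Qs = 2p - 32.
Equate the new curves: 37 - 2p = 2p - 32, giving 69 = 4p, p = 17.25, Q = 2.5.
%ΔQ = (2.5 − 6) / 6 × 100 = -58.33%.

-58.33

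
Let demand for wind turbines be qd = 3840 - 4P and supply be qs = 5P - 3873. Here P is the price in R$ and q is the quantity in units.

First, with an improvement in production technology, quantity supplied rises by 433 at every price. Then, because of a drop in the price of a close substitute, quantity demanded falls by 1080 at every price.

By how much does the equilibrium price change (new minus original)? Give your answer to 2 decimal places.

-168.11

Before the shock: 3840 - 4P = 5P - 3873 ⇒ 7713 = 9P ⇒ P = 857, q = 412.
After the shift, demand is qd = 2760 - 4P and supply is qs = 5P - 3440.
Equate the new curves: 2760 - 4P = 5P - 3440, giving 6200 = 9P, P = 6200/9 ≈ 688.8889, q = 40/9 ≈ 4.4444.
ΔP = 688.8889 − 857 = -168.11.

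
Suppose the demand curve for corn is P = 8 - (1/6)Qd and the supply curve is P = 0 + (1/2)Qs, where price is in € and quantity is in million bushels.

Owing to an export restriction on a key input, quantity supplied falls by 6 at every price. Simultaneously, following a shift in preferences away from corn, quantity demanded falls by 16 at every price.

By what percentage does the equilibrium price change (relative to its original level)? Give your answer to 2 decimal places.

Before the shock: 48 - 6P = 2P ⇒ 48 = 8P ⇒ P = 6, Q = 12.
With the change applied: demand Qd = 32 - 6P, supply Qs = 2P - 6.
New equilibrium: 32 - 6P = 2P - 6 ⇒ 38 = 8P ⇒ P = 4.75, Q = 3.5.
%ΔP = (4.75 − 6) / 6 × 100 = -20.83%.

-20.83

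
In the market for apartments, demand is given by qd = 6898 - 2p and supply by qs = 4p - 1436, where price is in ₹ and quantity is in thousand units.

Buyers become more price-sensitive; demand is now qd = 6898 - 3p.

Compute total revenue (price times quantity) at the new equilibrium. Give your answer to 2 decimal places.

3960180.73

Original equilibrium: 6898 - 2p = 4p - 1436 gives 8334 = 6p, so p = 1389 and q = 4120.
After the shift, demand is qd = 6898 - 3p and supply is qs = 4p - 1436.
Equate the new curves: 6898 - 3p = 4p - 1436, giving 8334 = 7p, p = 8334/7 ≈ 1190.5714, q = 23284/7 ≈ 3326.2857.
New expenditure = 1190.5714 × 3326.2857 = 3960180.73.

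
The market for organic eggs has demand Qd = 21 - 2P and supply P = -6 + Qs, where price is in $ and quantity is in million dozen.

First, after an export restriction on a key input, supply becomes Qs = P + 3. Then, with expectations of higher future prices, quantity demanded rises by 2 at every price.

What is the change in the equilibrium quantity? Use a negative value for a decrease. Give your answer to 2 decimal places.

Before the shock: 21 - 2P = P + 6 ⇒ 15 = 3P ⇒ P = 5, Q = 11.
With the change applied: demand Qd = 23 - 2P, supply Qs = P + 3.
Equate the new curves: 23 - 2P = P + 3, giving 20 = 3P, P = 20/3 ≈ 6.6667, Q = 29/3 ≈ 9.6667.
ΔQ = 9.6667 − 11 = -1.33.

-1.33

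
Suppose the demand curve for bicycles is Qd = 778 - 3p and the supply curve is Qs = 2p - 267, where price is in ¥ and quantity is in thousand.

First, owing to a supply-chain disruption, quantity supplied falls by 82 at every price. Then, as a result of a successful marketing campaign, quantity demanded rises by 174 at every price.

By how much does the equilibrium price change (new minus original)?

Initially, 778 - 3p = 2p - 267, so 1045 = 5p and p = 209, Q = 151.
The shock moves the curves to Qd = 952 - 3p and Qs = 2p - 349.
New equilibrium: 952 - 3p = 2p - 349 ⇒ 1301 = 5p ⇒ p = 260.2, Q = 171.4.
Δp = 260.2 − 209 = +51.2.

+51.2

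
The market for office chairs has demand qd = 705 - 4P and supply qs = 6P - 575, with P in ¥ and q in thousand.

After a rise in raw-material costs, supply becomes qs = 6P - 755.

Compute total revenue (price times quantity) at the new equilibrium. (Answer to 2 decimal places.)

Initially, 705 - 4P = 6P - 575, so 1280 = 10P and P = 128, q = 193.
The shock moves the curves to qd = 705 - 4P and qs = 6P - 755.
Equate the new curves: 705 - 4P = 6P - 755, giving 1460 = 10P, P = 146, q = 121.
New expenditure = 146 × 121 = 17666.00.

17666.00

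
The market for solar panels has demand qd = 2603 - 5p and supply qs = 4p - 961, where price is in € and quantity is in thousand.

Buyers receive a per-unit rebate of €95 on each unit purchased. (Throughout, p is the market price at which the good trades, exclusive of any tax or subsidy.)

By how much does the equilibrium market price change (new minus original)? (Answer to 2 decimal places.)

Solve the original market: 2603 - 5p = 4p - 961, hence p = 396 and q = 623.
Since buyers' out-of-pocket price is the market price minus the rebate, the effective demand curve becomes qd = 3078 - 5p.
Setting them equal: 3078 - 5p = 4p - 961 → 4039 = 9p, so p = 4039/9 ≈ 448.7778 and q = 7507/9 ≈ 834.1111.
Δp = 448.7778 − 396 = +52.78.

+52.78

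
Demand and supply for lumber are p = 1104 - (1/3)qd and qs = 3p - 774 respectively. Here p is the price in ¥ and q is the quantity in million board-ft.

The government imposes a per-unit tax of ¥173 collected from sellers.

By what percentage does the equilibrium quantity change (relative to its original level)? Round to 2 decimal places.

Original equilibrium: 3312 - 3p = 3p - 774 gives 4086 = 6p, so p = 681 and q = 1269.
Since sellers keep the price net of the tax, the effective supply curve becomes qs = 3p - 1293.
New equilibrium: 3312 - 3p = 3p - 1293 ⇒ 4605 = 6p ⇒ p = 767.5, q = 1009.5.
%Δq = (1009.5 − 1269) / 1269 × 100 = -20.45%.

-20.45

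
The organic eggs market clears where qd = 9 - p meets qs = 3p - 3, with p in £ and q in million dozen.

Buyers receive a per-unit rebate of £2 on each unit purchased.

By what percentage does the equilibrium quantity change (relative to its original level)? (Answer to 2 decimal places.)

+25.00

Original equilibrium: 9 - p = 3p - 3 gives 12 = 4p, so p = 3 and q = 6.
Since buyers' out-of-pocket price is the market price minus the rebate, the effective demand curve becomes qd = 11 - p.
Setting them equal: 11 - p = 3p - 3 → 14 = 4p, so p = 3.5 and q = 7.5.
%Δq = (7.5 − 6) / 6 × 100 = +25.00%.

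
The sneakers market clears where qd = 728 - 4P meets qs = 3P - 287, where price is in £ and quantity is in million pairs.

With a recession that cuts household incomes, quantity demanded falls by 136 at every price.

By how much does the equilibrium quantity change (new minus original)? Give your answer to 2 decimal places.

-58.29

Original equilibrium: 728 - 4P = 3P - 287 gives 1015 = 7P, so P = 145 and q = 148.
With the change applied: demand qd = 592 - 4P, supply qs = 3P - 287.
New equilibrium: 592 - 4P = 3P - 287 ⇒ 879 = 7P ⇒ P = 879/7 ≈ 125.5714, q = 628/7 ≈ 89.7143.
Δq = 89.7143 − 148 = -58.29.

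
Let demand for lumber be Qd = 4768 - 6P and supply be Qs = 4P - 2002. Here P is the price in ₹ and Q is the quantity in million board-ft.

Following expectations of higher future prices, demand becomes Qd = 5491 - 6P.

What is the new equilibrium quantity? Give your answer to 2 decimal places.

Initially, 4768 - 6P = 4P - 2002, so 6770 = 10P and P = 677, Q = 706.
With the change applied: demand Qd = 5491 - 6P, supply Qs = 4P - 2002.
New equilibrium: 5491 - 6P = 4P - 2002 ⇒ 7493 = 10P ⇒ P = 749.3, Q = 995.2.

995.20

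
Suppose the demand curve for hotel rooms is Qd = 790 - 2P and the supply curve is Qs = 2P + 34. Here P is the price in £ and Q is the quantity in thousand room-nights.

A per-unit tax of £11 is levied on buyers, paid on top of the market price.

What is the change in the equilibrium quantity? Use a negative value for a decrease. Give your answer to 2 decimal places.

-11.00

Original equilibrium: 790 - 2P = 2P + 34 gives 756 = 4P, so P = 189 and Q = 412.
Since buyers pay the price plus the tax, the effective demand curve becomes Qd = 768 - 2P.
New equilibrium: 768 - 2P = 2P + 34 ⇒ 734 = 4P ⇒ P = 183.5, Q = 401.
ΔQ = 401 − 412 = -11.00.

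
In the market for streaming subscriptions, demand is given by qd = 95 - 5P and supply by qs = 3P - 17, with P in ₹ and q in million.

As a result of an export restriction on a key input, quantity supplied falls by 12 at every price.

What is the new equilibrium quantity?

17.5

Original equilibrium: 95 - 5P = 3P - 17 gives 112 = 8P, so P = 14 and q = 25.
After the shift, demand is qd = 95 - 5P and supply is qs = 3P - 29.
Equate the new curves: 95 - 5P = 3P - 29, giving 124 = 8P, P = 15.5, q = 17.5.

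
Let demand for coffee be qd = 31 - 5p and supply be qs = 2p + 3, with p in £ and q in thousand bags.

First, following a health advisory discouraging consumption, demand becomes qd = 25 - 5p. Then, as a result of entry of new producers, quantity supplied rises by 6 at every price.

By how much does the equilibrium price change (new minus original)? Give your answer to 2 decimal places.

Original equilibrium: 31 - 5p = 2p + 3 gives 28 = 7p, so p = 4 and q = 11.
With the change applied: demand qd = 25 - 5p, supply qs = 2p + 9.
Setting them equal: 25 - 5p = 2p + 9 → 16 = 7p, so p = 16/7 ≈ 2.2857 and q = 95/7 ≈ 13.5714.
Δp = 2.2857 − 4 = -1.71.

-1.71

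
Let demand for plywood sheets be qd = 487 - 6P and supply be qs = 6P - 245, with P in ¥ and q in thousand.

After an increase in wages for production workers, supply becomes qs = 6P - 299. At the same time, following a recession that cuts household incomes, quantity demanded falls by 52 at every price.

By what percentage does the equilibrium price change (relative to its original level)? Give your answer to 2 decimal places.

+0.27

Original equilibrium: 487 - 6P = 6P - 245 gives 732 = 12P, so P = 61 and q = 121.
The shock moves the curves to qd = 435 - 6P and qs = 6P - 299.
Setting them equal: 435 - 6P = 6P - 299 → 734 = 12P, so P = 367/6 ≈ 61.1667 and q = 68.
%ΔP = (61.1667 − 61) / 61 × 100 = +0.27%.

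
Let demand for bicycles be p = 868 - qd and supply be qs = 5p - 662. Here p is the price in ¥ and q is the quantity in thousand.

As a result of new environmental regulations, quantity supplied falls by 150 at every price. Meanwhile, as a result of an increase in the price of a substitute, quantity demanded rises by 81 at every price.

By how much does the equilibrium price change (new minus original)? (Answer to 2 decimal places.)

Original equilibrium: 868 - p = 5p - 662 gives 1530 = 6p, so p = 255 and q = 613.
With the change applied: demand qd = 949 - p, supply qs = 5p - 812.
Setting them equal: 949 - p = 5p - 812 → 1761 = 6p, so p = 293.5 and q = 655.5.
Δp = 293.5 − 255 = +38.50.

+38.50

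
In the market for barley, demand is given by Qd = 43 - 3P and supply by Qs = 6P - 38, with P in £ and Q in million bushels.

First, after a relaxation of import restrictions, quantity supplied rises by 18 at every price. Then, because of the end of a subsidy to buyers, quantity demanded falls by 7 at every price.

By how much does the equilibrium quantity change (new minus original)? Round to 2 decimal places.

Solve the original market: 43 - 3P = 6P - 38, hence P = 9 and Q = 16.
After the shift, demand is Qd = 36 - 3P and supply is Qs = 6P - 20.
New equilibrium: 36 - 3P = 6P - 20 ⇒ 56 = 9P ⇒ P = 56/9 ≈ 6.2222, Q = 52/3 ≈ 17.3333.
ΔQ = 17.3333 − 16 = +1.33.

+1.33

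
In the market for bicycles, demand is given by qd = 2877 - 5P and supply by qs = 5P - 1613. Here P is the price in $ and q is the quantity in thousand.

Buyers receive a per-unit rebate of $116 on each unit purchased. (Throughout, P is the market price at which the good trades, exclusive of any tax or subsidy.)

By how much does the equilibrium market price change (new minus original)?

+58

Original equilibrium: 2877 - 5P = 5P - 1613 gives 4490 = 10P, so P = 449 and q = 632.
Since buyers' out-of-pocket price is the market price minus the rebate, the effective demand curve becomes qd = 3457 - 5P.
Clearing the new market: 3457 - 5P = 5P - 1613, so P = 507 and q = 922.
ΔP = 507 − 449 = +58.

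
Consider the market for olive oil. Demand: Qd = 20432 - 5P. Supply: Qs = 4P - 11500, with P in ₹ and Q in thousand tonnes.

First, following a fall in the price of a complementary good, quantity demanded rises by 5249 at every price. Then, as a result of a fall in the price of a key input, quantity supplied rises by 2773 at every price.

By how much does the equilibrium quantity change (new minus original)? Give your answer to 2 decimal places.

+3873.44

Solve the original market: 20432 - 5P = 4P - 11500, hence P = 3548 and Q = 2692.
The new curves are Qd = 25681 - 5P (demand) and Qs = 4P - 8727 (supply).
Clearing the new market: 25681 - 5P = 4P - 8727, so P = 34408/9 ≈ 3823.1111 and Q = 59089/9 ≈ 6565.4444.
ΔQ = 6565.4444 − 2692 = +3873.44.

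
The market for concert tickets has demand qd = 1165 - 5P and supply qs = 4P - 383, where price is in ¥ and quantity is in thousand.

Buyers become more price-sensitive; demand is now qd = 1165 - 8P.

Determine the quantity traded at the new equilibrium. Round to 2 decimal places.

133.00

Before the shock: 1165 - 5P = 4P - 383 ⇒ 1548 = 9P ⇒ P = 172, q = 305.
After the shift, demand is qd = 1165 - 8P and supply is qs = 4P - 383.
Equate the new curves: 1165 - 8P = 4P - 383, giving 1548 = 12P, P = 129, q = 133.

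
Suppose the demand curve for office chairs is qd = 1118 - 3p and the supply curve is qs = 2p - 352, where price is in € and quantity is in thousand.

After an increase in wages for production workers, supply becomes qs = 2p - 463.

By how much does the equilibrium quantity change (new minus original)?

-66.6

Original equilibrium: 1118 - 3p = 2p - 352 gives 1470 = 5p, so p = 294 and q = 236.
The shock moves the curves to qd = 1118 - 3p and qs = 2p - 463.
Setting them equal: 1118 - 3p = 2p - 463 → 1581 = 5p, so p = 316.2 and q = 169.4.
Δq = 169.4 − 236 = -66.6.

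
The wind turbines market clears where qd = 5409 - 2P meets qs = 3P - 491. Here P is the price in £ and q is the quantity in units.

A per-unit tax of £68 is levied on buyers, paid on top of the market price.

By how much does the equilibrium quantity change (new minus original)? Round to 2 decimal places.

-81.60

Before the shock: 5409 - 2P = 3P - 491 ⇒ 5900 = 5P ⇒ P = 1180, q = 3049.
Since buyers pay the price plus the tax, the effective demand curve becomes qd = 5273 - 2P.
New equilibrium: 5273 - 2P = 3P - 491 ⇒ 5764 = 5P ⇒ P = 1152.8, q = 2967.4.
Δq = 2967.4 − 3049 = -81.60.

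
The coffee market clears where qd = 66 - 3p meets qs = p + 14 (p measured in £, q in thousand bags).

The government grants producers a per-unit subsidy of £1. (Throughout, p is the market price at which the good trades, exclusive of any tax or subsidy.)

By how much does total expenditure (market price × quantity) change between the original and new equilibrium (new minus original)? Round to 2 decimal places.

+2.81

Initially, 66 - 3p = p + 14, so 52 = 4p and p = 13, q = 27.
Since sellers receive the price plus the subsidy, the effective supply curve becomes qs = p + 15.
Clearing the new market: 66 - 3p = p + 15, so p = 12.75 and q = 27.75.
Expenditure moves from 13×27 = 351 to 12.75×27.75 = 353.8125; change = +2.81.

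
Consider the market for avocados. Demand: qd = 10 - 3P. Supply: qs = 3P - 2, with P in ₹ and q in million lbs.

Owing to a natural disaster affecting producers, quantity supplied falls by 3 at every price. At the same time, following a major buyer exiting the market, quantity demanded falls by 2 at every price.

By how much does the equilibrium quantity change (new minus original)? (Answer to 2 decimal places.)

Original equilibrium: 10 - 3P = 3P - 2 gives 12 = 6P, so P = 2 and q = 4.
After the shift, demand is qd = 8 - 3P and supply is qs = 3P - 5.
Equate the new curves: 8 - 3P = 3P - 5, giving 13 = 6P, P = 13/6 ≈ 2.1667, q = 1.5.
Δq = 1.5 − 4 = -2.50.

-2.50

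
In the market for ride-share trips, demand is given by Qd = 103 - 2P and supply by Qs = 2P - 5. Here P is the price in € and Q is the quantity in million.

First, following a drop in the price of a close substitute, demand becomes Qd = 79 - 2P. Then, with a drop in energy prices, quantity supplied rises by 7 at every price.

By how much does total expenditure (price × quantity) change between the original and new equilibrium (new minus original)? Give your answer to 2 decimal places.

Original equilibrium: 103 - 2P = 2P - 5 gives 108 = 4P, so P = 27 and Q = 49.
The new curves are Qd = 79 - 2P (demand) and Qs = 2P + 2 (supply).
New equilibrium: 79 - 2P = 2P + 2 ⇒ 77 = 4P ⇒ P = 19.25, Q = 40.5.
Expenditure moves from 27×49 = 1323 to 19.25×40.5 = 779.625; change = -543.38.

-543.38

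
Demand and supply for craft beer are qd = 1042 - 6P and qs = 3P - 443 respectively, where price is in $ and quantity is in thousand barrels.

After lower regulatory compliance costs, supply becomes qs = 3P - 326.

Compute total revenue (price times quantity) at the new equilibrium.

19760

Initially, 1042 - 6P = 3P - 443, so 1485 = 9P and P = 165, q = 52.
The shock moves the curves to qd = 1042 - 6P and qs = 3P - 326.
Clearing the new market: 1042 - 6P = 3P - 326, so P = 152 and q = 130.
New expenditure = 152 × 130 = 19760.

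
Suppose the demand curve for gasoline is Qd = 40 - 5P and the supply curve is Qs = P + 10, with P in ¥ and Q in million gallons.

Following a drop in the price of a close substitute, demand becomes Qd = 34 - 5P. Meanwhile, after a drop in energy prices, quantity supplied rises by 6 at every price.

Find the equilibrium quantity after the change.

Before the shock: 40 - 5P = P + 10 ⇒ 30 = 6P ⇒ P = 5, Q = 15.
The shock moves the curves to Qd = 34 - 5P and Qs = P + 16.
Equate the new curves: 34 - 5P = P + 16, giving 18 = 6P, P = 3, Q = 19.

19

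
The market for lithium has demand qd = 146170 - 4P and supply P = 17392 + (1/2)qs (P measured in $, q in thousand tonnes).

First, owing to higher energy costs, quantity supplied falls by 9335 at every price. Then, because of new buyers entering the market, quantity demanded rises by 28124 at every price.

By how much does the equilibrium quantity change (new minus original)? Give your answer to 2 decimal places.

Before the shock: 146170 - 4P = 2P - 34784 ⇒ 180954 = 6P ⇒ P = 30159, q = 25534.
After the shift, demand is qd = 174294 - 4P and supply is qs = 2P - 44119.
Clearing the new market: 174294 - 4P = 2P - 44119, so P = 218413/6 ≈ 36402.1667 and q = 86056/3 ≈ 28685.3333.
Δq = 28685.3333 − 25534 = +3151.33.

+3151.33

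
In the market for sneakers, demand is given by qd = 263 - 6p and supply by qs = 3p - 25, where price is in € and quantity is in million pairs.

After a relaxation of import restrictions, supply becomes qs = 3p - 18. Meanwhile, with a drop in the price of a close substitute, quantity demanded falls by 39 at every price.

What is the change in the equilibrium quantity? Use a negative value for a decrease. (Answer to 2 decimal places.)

-8.33

Original equilibrium: 263 - 6p = 3p - 25 gives 288 = 9p, so p = 32 and q = 71.
The shock moves the curves to qd = 224 - 6p and qs = 3p - 18.
Equate the new curves: 224 - 6p = 3p - 18, giving 242 = 9p, p = 242/9 ≈ 26.8889, q = 188/3 ≈ 62.6667.
Δq = 62.6667 − 71 = -8.33.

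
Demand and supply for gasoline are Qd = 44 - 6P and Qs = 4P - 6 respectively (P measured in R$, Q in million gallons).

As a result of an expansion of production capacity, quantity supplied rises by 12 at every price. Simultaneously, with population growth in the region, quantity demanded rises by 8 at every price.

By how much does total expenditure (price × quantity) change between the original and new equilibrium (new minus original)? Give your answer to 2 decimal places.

Initially, 44 - 6P = 4P - 6, so 50 = 10P and P = 5, Q = 14.
After the shift, demand is Qd = 52 - 6P and supply is Qs = 4P + 6.
New equilibrium: 52 - 6P = 4P + 6 ⇒ 46 = 10P ⇒ P = 4.6, Q = 24.4.
Expenditure moves from 5×14 = 70 to 4.6×24.4 = 112.24; change = +42.24.

+42.24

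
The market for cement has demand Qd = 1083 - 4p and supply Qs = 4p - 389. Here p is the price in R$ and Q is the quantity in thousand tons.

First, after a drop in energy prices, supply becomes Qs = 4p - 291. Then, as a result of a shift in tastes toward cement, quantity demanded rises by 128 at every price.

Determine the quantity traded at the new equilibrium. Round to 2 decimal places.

460.00

Solve the original market: 1083 - 4p = 4p - 389, hence p = 184 and Q = 347.
The shock moves the curves to Qd = 1211 - 4p and Qs = 4p - 291.
New equilibrium: 1211 - 4p = 4p - 291 ⇒ 1502 = 8p ⇒ p = 187.75, Q = 460.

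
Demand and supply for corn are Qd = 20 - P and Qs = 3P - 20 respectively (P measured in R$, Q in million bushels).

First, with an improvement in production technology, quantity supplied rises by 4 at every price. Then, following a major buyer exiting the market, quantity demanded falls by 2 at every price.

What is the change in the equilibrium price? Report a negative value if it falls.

Before the shock: 20 - P = 3P - 20 ⇒ 40 = 4P ⇒ P = 10, Q = 10.
The shock moves the curves to Qd = 18 - P and Qs = 3P - 16.
Setting them equal: 18 - P = 3P - 16 → 34 = 4P, so P = 8.5 and Q = 9.5.
ΔP = 8.5 − 10 = -1.5.

-1.5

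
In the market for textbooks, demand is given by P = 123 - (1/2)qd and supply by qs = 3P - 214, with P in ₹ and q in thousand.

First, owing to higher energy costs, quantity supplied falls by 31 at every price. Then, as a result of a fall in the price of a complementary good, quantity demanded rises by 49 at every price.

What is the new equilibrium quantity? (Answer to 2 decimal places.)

79.00

Original equilibrium: 246 - 2P = 3P - 214 gives 460 = 5P, so P = 92 and q = 62.
The shock moves the curves to qd = 295 - 2P and qs = 3P - 245.
New equilibrium: 295 - 2P = 3P - 245 ⇒ 540 = 5P ⇒ P = 108, q = 79.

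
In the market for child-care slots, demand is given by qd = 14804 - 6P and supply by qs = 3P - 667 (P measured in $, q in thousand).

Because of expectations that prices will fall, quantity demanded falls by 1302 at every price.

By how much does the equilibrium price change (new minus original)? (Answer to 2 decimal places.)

Solve the original market: 14804 - 6P = 3P - 667, hence P = 1719 and q = 4490.
The new curves are qd = 13502 - 6P (demand) and qs = 3P - 667 (supply).
Equate the new curves: 13502 - 6P = 3P - 667, giving 14169 = 9P, P = 4723/3 ≈ 1574.3333, q = 4056.
ΔP = 1574.3333 − 1719 = -144.67.

-144.67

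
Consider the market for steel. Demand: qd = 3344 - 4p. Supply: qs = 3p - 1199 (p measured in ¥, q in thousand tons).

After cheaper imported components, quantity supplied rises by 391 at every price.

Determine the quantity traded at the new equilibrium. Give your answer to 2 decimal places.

971.43

Original equilibrium: 3344 - 4p = 3p - 1199 gives 4543 = 7p, so p = 649 and q = 748.
After the shift, demand is qd = 3344 - 4p and supply is qs = 3p - 808.
Equate the new curves: 3344 - 4p = 3p - 808, giving 4152 = 7p, p = 4152/7 ≈ 593.1429, q = 6800/7 ≈ 971.4286.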